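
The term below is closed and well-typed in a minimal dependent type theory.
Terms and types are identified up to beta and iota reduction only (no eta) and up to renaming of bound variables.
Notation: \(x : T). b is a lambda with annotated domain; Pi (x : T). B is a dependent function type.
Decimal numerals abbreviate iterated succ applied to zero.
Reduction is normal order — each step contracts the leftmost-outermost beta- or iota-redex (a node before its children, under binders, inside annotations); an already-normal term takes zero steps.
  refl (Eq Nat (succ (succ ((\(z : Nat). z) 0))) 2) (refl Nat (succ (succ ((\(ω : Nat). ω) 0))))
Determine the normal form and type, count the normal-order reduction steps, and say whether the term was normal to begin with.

reduced normal form:
  refl (Eq Nat 2 2) (refl Nat 2)
the term's type:
  Eq (Eq Nat 2 2) (refl Nat 2) (refl Nat 2)
normal-order step count: 2
term was already normal: no
first contracted redex: a beta-redex


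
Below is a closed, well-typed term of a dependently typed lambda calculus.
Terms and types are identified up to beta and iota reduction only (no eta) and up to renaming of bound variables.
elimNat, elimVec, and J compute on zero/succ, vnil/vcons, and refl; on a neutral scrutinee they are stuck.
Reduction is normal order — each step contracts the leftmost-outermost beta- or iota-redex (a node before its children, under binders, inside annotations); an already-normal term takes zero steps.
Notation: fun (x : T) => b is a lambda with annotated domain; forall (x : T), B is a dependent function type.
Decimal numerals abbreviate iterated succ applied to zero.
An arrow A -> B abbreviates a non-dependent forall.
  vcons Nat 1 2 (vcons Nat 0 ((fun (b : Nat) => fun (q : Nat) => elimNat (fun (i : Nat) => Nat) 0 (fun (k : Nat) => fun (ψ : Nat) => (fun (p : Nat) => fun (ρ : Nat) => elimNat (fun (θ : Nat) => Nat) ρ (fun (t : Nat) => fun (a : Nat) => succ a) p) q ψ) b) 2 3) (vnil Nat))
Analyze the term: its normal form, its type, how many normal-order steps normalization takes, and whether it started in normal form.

normal form:
  vcons Nat 1 2 (vcons Nat 0 6 (vnil Nat))
inferred type:
  Vec Nat 2
reduction steps (normal order): 33
already normal: no
first redex: a beta-redex


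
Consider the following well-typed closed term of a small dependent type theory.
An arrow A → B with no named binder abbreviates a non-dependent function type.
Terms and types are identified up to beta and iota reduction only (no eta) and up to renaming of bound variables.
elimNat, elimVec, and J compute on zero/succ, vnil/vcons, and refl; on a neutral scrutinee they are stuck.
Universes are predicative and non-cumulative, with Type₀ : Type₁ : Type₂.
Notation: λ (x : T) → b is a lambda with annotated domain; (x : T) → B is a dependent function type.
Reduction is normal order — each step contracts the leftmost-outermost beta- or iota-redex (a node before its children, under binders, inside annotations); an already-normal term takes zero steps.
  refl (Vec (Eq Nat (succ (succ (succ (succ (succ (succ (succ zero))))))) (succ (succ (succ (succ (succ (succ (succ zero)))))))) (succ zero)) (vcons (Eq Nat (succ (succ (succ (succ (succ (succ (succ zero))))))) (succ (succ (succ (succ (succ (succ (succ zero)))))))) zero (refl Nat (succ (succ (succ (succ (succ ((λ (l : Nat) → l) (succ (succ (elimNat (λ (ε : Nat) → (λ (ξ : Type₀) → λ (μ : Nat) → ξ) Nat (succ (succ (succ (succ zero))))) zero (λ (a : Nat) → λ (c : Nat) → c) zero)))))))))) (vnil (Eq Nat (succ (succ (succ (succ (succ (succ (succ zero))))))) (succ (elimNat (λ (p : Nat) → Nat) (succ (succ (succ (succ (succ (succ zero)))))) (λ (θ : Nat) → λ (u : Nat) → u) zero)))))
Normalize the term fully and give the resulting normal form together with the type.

reduced normal form:
  refl (Vec (Eq Nat (succ (succ (succ (succ (succ (succ (succ zero))))))) (succ (succ (succ (succ (succ (succ (succ zero)))))))) (succ zero)) (vcons (Eq Nat (succ (succ (succ (succ (succ (succ (succ zero))))))) (succ (succ (succ (succ (succ (succ (succ zero)))))))) zero (refl Nat (succ (succ (succ (succ (succ (succ (succ zero)))))))) (vnil (Eq Nat (succ (succ (succ (succ (succ (succ (succ zero))))))) (succ (succ (succ (succ (succ (succ (succ zero))))))))))
type:
  Eq (Vec (Eq Nat (succ (succ (succ (succ (succ (succ (succ zero))))))) (succ (succ (succ (succ (succ (succ (succ zero)))))))) (succ zero)) (vcons (Eq Nat (succ (succ (succ (succ (succ (succ (succ zero))))))) (succ (succ (succ (succ (succ (succ (succ zero)))))))) zero (refl Nat (succ (succ (succ (succ (succ (succ (succ zero)))))))) (vnil (Eq Nat (succ (succ (succ (succ (succ (succ (succ zero))))))) (succ (succ (succ (succ (succ (succ (succ zero)))))))))) (vcons (Eq Nat (succ (succ (succ (succ (succ (succ (succ zero))))))) (succ (succ (succ (succ (succ (succ (succ zero)))))))) zero (refl Nat (succ (succ (succ (succ (succ (succ (succ zero)))))))) (vnil (Eq Nat (succ (succ (succ (succ (succ (succ (succ zero))))))) (succ (succ (succ (succ (succ (succ (succ zero))))))))))


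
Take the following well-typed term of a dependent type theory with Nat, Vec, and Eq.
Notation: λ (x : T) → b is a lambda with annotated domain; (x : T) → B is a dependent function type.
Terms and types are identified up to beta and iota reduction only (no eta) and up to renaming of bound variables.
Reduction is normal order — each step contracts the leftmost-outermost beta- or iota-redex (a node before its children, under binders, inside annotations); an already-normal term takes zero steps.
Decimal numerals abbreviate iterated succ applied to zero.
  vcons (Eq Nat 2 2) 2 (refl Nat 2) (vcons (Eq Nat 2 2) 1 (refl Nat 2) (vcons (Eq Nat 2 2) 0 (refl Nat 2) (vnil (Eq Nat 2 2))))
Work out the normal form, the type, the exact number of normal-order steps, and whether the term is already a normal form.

reduced normal form:
  vcons (Eq Nat 2 2) 2 (refl Nat 2) (vcons (Eq Nat 2 2) 1 (refl Nat 2) (vcons (Eq Nat 2 2) 0 (refl Nat 2) (vnil (Eq Nat 2 2))))
the term's type:
  Vec (Eq Nat 2 2) 3
normal-order step count: 0
already normal: yes


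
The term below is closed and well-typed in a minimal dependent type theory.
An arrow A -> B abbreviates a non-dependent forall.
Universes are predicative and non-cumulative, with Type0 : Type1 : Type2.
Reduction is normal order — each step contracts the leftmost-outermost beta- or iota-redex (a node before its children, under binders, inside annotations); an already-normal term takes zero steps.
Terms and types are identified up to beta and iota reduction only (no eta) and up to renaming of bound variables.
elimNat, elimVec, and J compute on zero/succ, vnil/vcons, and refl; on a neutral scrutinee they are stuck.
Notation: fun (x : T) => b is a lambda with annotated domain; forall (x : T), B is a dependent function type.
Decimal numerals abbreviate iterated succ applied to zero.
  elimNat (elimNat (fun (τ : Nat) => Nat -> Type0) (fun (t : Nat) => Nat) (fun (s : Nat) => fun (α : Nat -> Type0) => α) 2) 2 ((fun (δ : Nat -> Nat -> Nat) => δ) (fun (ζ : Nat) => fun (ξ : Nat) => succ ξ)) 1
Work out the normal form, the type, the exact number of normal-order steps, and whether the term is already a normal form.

resulting normal form:
  3
the term's type:
  Nat
reduction steps (normal order): 5
term was already normal: no
first redex: an elimNat iota-redex


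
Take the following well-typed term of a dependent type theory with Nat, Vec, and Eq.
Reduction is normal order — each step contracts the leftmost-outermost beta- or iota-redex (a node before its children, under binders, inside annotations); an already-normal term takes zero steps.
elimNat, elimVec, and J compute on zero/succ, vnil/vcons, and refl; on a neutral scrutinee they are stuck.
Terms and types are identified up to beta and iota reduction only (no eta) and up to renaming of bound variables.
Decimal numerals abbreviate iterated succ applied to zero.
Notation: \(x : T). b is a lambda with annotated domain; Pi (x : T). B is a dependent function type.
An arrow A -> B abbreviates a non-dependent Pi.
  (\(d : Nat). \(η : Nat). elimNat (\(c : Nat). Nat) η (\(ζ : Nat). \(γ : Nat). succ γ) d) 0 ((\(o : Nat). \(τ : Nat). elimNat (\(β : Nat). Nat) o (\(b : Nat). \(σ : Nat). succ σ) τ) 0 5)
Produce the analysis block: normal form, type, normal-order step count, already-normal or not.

reduced normal form:
  5
type:
  Nat
normal-order step count: 21
started in normal form: no
first contracted redex: a beta-redex


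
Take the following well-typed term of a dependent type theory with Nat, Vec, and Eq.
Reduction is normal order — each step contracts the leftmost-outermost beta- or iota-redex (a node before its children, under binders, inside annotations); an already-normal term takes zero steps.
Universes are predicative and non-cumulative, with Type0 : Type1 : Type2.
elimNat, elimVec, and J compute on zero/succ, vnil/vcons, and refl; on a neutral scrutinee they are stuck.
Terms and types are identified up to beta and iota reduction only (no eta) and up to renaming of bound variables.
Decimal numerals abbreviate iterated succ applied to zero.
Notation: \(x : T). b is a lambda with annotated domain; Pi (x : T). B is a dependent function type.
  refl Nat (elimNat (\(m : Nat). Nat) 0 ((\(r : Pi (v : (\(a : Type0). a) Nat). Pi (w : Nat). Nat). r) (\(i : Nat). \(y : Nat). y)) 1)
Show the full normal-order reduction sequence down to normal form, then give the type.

normal-order reduction:
  refl Nat (elimNat (\(m : Nat). Nat) 0 ((\(r : Pi (v : (\(a : Type0). a) Nat). Pi (w : Nat). Nat). r) (\(i : Nat). \(y : Nat). y)) 1)
  ~> refl Nat ((\(m : Pi (r : (\(v : Type0). v) Nat). Pi (a : Nat). Nat). m) (\(w : Nat). \(i : Nat). i) 0 (elimNat (\(y : Nat). Nat) 0 ((\(t : Pi (ψ : (\(s : Type0). s) Nat). Pi (ζ : Nat). Nat). t) (\(φ : Nat). \(γ : Nat). γ)) 0))
  ~> refl Nat ((\(m : Nat). \(r : Nat). r) 0 (elimNat (\(v : Nat). Nat) 0 ((\(a : Pi (w : (\(i : Type0). i) Nat). Pi (y : Nat). Nat). a) (\(t : Nat). \(ψ : Nat). ψ)) 0))
  ~> refl Nat ((\(m : Nat). m) (elimNat (\(r : Nat). Nat) 0 ((\(v : Pi (a : (\(w : Type0). w) Nat). Pi (i : Nat). Nat). v) (\(y : Nat). \(t : Nat). t)) 0))
  ~> refl Nat (elimNat (\(m : Nat). Nat) 0 ((\(r : Pi (v : (\(a : Type0). a) Nat). Pi (w : Nat). Nat). r) (\(i : Nat). \(y : Nat). y)) 0)
  ~> refl Nat 0
the term's type:
  Eq Nat 0 0


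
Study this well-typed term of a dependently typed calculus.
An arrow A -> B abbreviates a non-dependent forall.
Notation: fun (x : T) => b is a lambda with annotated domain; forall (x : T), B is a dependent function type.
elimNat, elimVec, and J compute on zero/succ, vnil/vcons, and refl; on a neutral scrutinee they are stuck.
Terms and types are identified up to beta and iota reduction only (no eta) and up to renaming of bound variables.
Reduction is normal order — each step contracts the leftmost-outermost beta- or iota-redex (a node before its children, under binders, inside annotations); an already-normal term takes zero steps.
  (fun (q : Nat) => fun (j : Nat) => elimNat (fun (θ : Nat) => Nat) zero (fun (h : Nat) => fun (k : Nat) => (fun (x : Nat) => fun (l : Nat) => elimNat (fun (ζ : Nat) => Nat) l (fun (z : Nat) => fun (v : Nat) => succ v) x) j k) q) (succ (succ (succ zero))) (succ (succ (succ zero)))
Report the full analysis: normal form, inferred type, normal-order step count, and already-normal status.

resulting normal form:
  succ (succ (succ (succ (succ (succ (succ (succ (succ zero))))))))
inferred type:
  Nat
steps to reach normal form (normal order): 48
already normal: no
first redex: a beta-redex


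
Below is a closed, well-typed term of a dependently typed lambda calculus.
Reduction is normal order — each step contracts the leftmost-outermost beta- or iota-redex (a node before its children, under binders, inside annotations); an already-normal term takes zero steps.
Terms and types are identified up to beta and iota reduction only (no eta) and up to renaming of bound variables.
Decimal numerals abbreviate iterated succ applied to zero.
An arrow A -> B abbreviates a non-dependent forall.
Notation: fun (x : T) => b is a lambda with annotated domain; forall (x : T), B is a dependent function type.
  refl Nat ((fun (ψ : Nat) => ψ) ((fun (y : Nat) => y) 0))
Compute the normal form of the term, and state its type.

normal form:
  refl Nat 0
type:
  Eq Nat 0 0


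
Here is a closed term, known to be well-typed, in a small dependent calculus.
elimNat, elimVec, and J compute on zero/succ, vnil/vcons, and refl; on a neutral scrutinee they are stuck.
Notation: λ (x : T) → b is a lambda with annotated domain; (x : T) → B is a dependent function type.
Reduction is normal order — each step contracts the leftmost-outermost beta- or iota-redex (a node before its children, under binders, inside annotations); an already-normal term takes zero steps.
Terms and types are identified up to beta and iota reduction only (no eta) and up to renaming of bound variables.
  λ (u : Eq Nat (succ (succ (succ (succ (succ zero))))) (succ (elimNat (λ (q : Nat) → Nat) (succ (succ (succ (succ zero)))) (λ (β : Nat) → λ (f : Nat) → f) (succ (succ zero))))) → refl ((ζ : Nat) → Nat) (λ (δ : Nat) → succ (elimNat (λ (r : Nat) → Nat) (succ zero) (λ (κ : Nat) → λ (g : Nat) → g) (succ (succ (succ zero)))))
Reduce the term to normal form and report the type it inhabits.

reduced normal form:
  λ (u : Eq Nat (succ (succ (succ (succ (succ zero))))) (succ (succ (succ (succ (succ zero)))))) → refl ((q : Nat) → Nat) (λ (β : Nat) → succ (succ zero))
the term's type:
  (u : Eq Nat (succ (succ (succ (succ (succ zero))))) (succ (succ (succ (succ (succ zero)))))) → Eq ((q : Nat) → Nat) (λ (β : Nat) → succ (succ zero)) (λ (f : Nat) → succ (succ zero))
observation: contracting an elimNat iota-redex first, the term normalizes in 17 steps.


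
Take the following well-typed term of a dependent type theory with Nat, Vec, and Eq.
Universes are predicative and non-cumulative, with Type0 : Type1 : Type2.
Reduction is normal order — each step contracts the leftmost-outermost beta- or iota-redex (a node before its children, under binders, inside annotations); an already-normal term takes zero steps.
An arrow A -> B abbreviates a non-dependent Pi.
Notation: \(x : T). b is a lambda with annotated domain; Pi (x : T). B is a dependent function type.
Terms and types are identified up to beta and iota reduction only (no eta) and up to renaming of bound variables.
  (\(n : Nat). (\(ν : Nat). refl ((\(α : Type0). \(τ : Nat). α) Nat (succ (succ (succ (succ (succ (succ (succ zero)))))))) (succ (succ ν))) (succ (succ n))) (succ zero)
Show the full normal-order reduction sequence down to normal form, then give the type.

normal-order reduction:
  (\(n : Nat). (\(ν : Nat). refl ((\(α : Type0). \(τ : Nat). α) Nat (succ (succ (succ (succ (succ (succ (succ zero)))))))) (succ (succ ν))) (succ (succ n))) (succ zero)
  ~> (\(n : Nat). refl ((\(ν : Type0). \(α : Nat). ν) Nat (succ (succ (succ (succ (succ (succ (succ zero)))))))) (succ (succ n))) (succ (succ (succ zero)))
  ~> refl ((\(n : Type0). \(ν : Nat). n) Nat (succ (succ (succ (succ (succ (succ (succ zero)))))))) (succ (succ (succ (succ (succ zero)))))
  ~> refl ((\(n : Nat). Nat) (succ (succ (succ (succ (succ (succ (succ zero)))))))) (succ (succ (succ (succ (succ zero)))))
  ~> refl Nat (succ (succ (succ (succ (succ zero)))))
inferred type:
  Eq Nat (succ (succ (succ (succ (succ zero))))) (succ (succ (succ (succ (succ zero)))))


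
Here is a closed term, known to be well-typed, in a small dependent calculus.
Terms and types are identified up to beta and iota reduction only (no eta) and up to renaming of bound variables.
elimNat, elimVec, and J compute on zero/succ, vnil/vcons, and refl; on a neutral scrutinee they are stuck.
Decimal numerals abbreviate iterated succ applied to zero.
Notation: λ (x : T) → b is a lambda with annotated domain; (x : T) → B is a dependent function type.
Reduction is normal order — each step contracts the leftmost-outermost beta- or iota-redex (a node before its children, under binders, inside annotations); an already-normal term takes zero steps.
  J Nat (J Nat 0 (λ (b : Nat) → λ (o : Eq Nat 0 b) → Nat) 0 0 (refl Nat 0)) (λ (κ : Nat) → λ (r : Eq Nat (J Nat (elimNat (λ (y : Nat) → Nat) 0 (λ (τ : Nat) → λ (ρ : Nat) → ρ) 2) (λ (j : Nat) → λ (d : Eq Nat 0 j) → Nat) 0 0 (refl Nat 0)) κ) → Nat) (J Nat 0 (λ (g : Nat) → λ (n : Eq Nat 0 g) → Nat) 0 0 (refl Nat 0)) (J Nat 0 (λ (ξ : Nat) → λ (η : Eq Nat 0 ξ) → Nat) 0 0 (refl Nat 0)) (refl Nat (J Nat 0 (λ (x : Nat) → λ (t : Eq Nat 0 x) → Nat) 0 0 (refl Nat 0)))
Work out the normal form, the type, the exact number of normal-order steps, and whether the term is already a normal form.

reduced normal form:
  0
the term's type:
  Nat
normal-order step count: 2
term was already normal: no
first contracted redex: a J iota-redex


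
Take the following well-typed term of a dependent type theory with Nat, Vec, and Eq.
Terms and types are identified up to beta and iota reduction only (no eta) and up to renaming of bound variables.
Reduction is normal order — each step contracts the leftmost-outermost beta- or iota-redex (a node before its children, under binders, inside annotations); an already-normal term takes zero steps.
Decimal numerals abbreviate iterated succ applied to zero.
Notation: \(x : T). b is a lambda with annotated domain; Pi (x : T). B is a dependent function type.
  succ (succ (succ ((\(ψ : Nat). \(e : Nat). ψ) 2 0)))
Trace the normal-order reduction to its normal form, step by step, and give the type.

normal-order reduction:
  succ (succ (succ ((\(ψ : Nat). \(e : Nat). ψ) 2 0)))
  ~> succ (succ (succ ((\(ψ : Nat). 2) 0)))
  ~> 5
type:
  Nat


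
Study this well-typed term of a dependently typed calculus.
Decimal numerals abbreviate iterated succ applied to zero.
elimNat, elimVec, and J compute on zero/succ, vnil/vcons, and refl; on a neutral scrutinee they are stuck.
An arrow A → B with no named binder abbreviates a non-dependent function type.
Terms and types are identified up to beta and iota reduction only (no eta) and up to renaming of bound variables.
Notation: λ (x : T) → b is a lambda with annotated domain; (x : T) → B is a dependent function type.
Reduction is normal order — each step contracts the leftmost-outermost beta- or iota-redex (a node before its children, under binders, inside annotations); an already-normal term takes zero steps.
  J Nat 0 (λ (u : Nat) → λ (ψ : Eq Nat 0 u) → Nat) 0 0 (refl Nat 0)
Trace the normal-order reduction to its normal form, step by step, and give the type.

reduction (normal order):
  J Nat 0 (λ (u : Nat) → λ (ψ : Eq Nat 0 u) → Nat) 0 0 (refl Nat 0)
  ~> 0
inferred type:
  Nat


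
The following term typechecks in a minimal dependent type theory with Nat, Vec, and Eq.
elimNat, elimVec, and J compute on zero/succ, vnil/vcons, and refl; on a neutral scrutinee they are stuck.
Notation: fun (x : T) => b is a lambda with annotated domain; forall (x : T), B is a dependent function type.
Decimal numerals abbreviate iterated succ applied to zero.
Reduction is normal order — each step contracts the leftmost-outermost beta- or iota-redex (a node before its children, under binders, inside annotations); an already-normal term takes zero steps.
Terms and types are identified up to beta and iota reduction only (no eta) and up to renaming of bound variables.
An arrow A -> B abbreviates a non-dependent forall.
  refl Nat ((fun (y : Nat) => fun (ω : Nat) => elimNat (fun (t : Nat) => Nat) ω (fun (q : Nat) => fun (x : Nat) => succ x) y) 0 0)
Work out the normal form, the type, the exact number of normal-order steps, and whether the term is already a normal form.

normal form:
  refl Nat 0
the term's type:
  Eq Nat 0 0
normal-order step count: 3
already normal: no
first contracted redex: a beta-redex


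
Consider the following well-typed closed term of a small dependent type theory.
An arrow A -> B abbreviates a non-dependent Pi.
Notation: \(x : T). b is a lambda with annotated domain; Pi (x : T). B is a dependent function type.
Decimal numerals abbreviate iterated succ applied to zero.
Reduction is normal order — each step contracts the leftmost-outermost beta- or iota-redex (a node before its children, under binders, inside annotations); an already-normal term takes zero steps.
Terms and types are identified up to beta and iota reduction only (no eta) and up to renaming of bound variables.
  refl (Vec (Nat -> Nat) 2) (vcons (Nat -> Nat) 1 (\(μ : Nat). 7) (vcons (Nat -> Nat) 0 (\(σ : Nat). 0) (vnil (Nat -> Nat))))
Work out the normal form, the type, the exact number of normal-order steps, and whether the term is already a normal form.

normal form:
  refl (Vec (Nat -> Nat) 2) (vcons (Nat -> Nat) 1 (\(μ : Nat). 7) (vcons (Nat -> Nat) 0 (\(σ : Nat). 0) (vnil (Nat -> Nat))))
inferred type:
  Eq (Vec (Nat -> Nat) 2) (vcons (Nat -> Nat) 1 (\(μ : Nat). 7) (vcons (Nat -> Nat) 0 (\(σ : Nat). 0) (vnil (Nat -> Nat)))) (vcons (Nat -> Nat) 1 (\(ρ : Nat). 7) (vcons (Nat -> Nat) 0 (\(p : Nat). 0) (vnil (Nat -> Nat))))
reduction steps (normal order): 0
already normal: yes


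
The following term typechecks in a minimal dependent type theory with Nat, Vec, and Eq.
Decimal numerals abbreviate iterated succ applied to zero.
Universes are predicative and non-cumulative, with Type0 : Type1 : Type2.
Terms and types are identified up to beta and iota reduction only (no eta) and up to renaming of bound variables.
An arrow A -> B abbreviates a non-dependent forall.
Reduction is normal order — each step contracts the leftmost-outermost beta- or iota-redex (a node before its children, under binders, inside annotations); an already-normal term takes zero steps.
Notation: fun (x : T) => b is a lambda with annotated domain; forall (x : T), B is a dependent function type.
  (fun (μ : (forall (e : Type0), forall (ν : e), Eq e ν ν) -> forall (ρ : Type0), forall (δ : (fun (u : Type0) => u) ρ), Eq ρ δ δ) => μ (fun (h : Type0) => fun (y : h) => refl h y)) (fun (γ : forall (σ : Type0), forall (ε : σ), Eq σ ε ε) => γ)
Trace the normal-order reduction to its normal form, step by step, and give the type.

reduction (normal order):
  (fun (μ : (forall (e : Type0), forall (ν : e), Eq e ν ν) -> forall (ρ : Type0), forall (δ : (fun (u : Type0) => u) ρ), Eq ρ δ δ) => μ (fun (h : Type0) => fun (y : h) => refl h y)) (fun (γ : forall (σ : Type0), forall (ε : σ), Eq σ ε ε) => γ)
  ~> (fun (μ : forall (e : Type0), forall (ν : e), Eq e ν ν) => μ) (fun (ρ : Type0) => fun (δ : ρ) => refl ρ δ)
  ~> fun (μ : Type0) => fun (e : μ) => refl μ e
type:
  forall (μ : Type0), forall (e : μ), Eq μ e e


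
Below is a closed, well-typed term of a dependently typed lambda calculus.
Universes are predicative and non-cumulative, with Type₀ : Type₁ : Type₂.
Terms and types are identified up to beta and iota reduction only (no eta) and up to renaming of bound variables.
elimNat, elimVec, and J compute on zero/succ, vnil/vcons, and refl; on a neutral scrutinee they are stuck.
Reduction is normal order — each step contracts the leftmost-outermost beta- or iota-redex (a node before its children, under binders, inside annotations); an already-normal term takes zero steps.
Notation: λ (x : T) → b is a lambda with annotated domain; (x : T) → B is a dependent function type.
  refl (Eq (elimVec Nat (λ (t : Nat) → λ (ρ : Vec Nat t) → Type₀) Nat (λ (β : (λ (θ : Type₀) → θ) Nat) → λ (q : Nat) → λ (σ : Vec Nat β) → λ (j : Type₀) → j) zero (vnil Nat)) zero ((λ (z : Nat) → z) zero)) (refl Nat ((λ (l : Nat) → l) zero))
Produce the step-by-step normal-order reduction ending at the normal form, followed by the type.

normal-order reduction sequence:
  refl (Eq (elimVec Nat (λ (t : Nat) → λ (ρ : Vec Nat t) → Type₀) Nat (λ (β : (λ (θ : Type₀) → θ) Nat) → λ (q : Nat) → λ (σ : Vec Nat β) → λ (j : Type₀) → j) zero (vnil Nat)) zero ((λ (z : Nat) → z) zero)) (refl Nat ((λ (l : Nat) → l) zero))
  ~> refl (Eq Nat zero ((λ (t : Nat) → t) zero)) (refl Nat ((λ (ρ : Nat) → ρ) zero))
  ~> refl (Eq Nat zero zero) (refl Nat ((λ (t : Nat) → t) zero))
  ~> refl (Eq Nat zero zero) (refl Nat zero)
inferred type:
  Eq (Eq Nat zero zero) (refl Nat zero) (refl Nat zero)


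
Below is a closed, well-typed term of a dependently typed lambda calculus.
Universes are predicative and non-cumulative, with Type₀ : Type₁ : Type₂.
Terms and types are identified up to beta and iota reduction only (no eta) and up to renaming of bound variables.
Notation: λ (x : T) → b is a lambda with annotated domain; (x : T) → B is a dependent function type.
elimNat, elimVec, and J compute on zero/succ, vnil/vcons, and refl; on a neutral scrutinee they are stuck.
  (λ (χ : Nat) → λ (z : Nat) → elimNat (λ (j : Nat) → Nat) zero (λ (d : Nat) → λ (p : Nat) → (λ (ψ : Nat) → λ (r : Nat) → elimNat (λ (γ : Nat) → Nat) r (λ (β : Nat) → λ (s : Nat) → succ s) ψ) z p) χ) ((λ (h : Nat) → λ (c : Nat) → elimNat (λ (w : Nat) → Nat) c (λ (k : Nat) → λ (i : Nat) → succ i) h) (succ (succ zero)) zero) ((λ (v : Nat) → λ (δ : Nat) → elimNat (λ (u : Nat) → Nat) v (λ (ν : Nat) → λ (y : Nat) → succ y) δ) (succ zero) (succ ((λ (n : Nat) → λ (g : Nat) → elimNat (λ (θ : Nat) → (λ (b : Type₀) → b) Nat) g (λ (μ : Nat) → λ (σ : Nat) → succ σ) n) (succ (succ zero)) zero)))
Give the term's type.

inferred type:
  Nat


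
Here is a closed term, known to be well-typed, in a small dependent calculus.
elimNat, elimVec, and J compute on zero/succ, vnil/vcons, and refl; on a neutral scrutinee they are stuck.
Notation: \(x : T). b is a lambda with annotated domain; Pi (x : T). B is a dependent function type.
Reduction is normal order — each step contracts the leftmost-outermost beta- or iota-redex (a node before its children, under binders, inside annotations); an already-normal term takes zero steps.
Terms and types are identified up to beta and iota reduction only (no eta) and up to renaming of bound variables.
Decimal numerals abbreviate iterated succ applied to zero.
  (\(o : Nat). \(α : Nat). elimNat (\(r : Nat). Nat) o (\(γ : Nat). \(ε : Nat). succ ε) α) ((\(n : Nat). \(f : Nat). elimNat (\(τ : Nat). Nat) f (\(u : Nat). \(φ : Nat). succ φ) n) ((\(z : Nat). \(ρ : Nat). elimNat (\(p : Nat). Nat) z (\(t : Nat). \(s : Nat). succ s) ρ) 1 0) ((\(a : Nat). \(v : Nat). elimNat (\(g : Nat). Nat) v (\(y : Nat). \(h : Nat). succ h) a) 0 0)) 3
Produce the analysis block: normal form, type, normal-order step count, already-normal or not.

resulting normal form:
  4
the term's type:
  Nat
normal-order step count: 24
started in normal form: no
first redex: a beta-redex


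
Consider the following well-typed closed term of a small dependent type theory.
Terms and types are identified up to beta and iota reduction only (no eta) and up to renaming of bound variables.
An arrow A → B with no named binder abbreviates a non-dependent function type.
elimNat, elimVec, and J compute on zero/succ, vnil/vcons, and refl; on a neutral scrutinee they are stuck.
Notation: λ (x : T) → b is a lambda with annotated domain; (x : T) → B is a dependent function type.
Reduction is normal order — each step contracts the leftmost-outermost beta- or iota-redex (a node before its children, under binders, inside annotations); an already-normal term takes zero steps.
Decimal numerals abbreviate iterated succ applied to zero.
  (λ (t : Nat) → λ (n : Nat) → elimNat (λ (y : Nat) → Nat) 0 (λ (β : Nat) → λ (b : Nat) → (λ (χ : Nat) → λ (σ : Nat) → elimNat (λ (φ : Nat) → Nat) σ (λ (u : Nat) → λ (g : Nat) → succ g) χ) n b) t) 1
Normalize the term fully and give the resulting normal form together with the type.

reduced normal form:
  λ (t : Nat) → elimNat (λ (n : Nat) → Nat) 0 (λ (y : Nat) → λ (β : Nat) → succ β) t
inferred type:
  Nat → Nat
observation: 7 normal-order steps separate the term from its normal form.


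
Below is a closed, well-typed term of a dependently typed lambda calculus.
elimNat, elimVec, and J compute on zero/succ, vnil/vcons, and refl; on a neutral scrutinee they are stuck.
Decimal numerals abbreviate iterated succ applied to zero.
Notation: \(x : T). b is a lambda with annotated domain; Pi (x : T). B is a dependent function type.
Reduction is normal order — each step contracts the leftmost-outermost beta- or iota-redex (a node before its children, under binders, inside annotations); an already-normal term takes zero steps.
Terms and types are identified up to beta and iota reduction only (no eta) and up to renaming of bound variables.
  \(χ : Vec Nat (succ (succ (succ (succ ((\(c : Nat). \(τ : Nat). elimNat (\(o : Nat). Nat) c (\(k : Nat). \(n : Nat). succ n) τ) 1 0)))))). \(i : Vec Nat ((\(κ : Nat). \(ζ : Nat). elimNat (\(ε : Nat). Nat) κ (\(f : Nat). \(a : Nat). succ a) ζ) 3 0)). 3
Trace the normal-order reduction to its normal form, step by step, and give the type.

normal-order reduction sequence:
  \(χ : Vec Nat (succ (succ (succ (succ ((\(c : Nat). \(τ : Nat). elimNat (\(o : Nat). Nat) c (\(k : Nat). \(n : Nat). succ n) τ) 1 0)))))). \(i : Vec Nat ((\(κ : Nat). \(ζ : Nat). elimNat (\(ε : Nat). Nat) κ (\(f : Nat). \(a : Nat). succ a) ζ) 3 0)). 3
  ~> \(χ : Vec Nat (succ (succ (succ (succ ((\(c : Nat). elimNat (\(τ : Nat). Nat) 1 (\(o : Nat). \(k : Nat). succ k) c) 0)))))). \(n : Vec Nat ((\(i : Nat). \(κ : Nat). elimNat (\(ζ : Nat). Nat) i (\(ε : Nat). \(f : Nat). succ f) κ) 3 0)). 3
  ~> \(χ : Vec Nat (succ (succ (succ (succ (elimNat (\(c : Nat). Nat) 1 (\(τ : Nat). \(o : Nat). succ o) 0)))))). \(k : Vec Nat ((\(n : Nat). \(i : Nat). elimNat (\(κ : Nat). Nat) n (\(ζ : Nat). \(ε : Nat). succ ε) i) 3 0)). 3
  ~> \(χ : Vec Nat 5). \(c : Vec Nat ((\(τ : Nat). \(o : Nat). elimNat (\(k : Nat). Nat) τ (\(n : Nat). \(i : Nat). succ i) o) 3 0)). 3
  ~> \(χ : Vec Nat 5). \(c : Vec Nat ((\(τ : Nat). elimNat (\(o : Nat). Nat) 3 (\(k : Nat). \(n : Nat). succ n) τ) 0)). 3
  ~> \(χ : Vec Nat 5). \(c : Vec Nat (elimNat (\(τ : Nat). Nat) 3 (\(o : Nat). \(k : Nat). succ k) 0)). 3
  ~> \(χ : Vec Nat 5). \(c : Vec Nat 3). 3
inferred type:
  Pi (χ : Vec Nat 5). Pi (c : Vec Nat 3). Nat


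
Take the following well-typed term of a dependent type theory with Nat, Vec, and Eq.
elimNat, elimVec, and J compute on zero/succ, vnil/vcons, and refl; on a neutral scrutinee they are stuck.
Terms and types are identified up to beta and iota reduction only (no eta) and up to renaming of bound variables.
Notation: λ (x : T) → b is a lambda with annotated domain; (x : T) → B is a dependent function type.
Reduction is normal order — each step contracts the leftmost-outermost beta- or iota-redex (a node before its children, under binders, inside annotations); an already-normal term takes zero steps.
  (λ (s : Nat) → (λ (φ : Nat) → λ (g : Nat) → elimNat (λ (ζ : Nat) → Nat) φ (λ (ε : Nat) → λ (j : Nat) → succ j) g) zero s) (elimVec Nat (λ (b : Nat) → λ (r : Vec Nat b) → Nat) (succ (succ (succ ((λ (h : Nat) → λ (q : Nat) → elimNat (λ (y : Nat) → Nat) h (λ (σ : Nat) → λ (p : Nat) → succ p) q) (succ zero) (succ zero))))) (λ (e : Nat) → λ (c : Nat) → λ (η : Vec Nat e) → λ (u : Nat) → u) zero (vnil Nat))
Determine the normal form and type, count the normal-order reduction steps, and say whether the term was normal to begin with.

reduced normal form:
  succ (succ (succ (succ (succ zero))))
the term's type:
  Nat
normal-order step count: 26
already normal: no
first contracted redex: a beta-redex


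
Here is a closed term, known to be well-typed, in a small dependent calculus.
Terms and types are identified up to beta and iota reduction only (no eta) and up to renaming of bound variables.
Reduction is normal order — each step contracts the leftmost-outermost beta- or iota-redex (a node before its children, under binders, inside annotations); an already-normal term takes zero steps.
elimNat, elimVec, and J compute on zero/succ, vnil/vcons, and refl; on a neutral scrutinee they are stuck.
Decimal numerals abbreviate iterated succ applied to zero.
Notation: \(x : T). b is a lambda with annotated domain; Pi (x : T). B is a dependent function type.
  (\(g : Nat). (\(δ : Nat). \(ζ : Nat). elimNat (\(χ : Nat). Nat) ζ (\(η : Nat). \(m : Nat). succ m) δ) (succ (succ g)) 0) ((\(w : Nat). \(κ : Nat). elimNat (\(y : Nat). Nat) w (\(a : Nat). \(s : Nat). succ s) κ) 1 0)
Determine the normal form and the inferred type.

normal form:
  3
type:
  Nat


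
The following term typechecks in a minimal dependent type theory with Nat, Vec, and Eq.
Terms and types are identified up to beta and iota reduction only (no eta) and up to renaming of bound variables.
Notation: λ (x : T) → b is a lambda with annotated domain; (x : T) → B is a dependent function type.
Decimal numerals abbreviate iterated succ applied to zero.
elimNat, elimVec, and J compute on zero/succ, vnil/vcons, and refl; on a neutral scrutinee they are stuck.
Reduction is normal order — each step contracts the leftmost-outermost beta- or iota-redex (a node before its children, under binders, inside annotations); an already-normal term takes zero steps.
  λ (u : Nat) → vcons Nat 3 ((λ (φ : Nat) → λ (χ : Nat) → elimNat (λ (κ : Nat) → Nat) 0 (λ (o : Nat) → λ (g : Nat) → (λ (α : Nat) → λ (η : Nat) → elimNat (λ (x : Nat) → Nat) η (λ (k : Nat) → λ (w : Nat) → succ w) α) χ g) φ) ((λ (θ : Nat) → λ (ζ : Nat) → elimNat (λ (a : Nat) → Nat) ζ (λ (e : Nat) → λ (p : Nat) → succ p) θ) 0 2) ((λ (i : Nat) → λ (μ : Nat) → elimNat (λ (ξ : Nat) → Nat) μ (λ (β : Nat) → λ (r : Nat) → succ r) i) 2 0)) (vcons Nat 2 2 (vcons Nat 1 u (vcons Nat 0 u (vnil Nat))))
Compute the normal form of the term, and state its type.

resulting normal form:
  λ (u : Nat) → vcons Nat 3 4 (vcons Nat 2 2 (vcons Nat 1 u (vcons Nat 0 u (vnil Nat))))
inferred type:
  (u : Nat) → Vec Nat 4


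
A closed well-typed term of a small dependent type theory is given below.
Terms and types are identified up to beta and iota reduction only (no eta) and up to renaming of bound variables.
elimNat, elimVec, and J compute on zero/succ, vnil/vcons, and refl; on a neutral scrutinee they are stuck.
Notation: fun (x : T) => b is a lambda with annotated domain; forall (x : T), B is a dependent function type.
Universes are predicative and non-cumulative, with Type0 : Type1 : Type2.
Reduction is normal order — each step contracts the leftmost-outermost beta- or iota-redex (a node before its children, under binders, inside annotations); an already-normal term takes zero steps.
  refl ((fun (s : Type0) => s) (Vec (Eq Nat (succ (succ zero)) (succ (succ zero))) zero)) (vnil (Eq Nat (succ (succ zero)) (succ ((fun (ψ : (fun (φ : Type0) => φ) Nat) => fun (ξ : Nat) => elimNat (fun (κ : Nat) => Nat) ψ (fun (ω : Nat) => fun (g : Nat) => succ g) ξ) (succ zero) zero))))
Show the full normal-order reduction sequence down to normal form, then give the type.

normal-order reduction:
  refl ((fun (s : Type0) => s) (Vec (Eq Nat (succ (succ zero)) (succ (succ zero))) zero)) (vnil (Eq Nat (succ (succ zero)) (succ ((fun (ψ : (fun (φ : Type0) => φ) Nat) => fun (ξ : Nat) => elimNat (fun (κ : Nat) => Nat) ψ (fun (ω : Nat) => fun (g : Nat) => succ g) ξ) (succ zero) zero))))
  ~> refl (Vec (Eq Nat (succ (succ zero)) (succ (succ zero))) zero) (vnil (Eq Nat (succ (succ zero)) (succ ((fun (s : (fun (ψ : Type0) => ψ) Nat) => fun (φ : Nat) => elimNat (fun (ξ : Nat) => Nat) s (fun (κ : Nat) => fun (ω : Nat) => succ ω) φ) (succ zero) zero))))
  ~> refl (Vec (Eq Nat (succ (succ zero)) (succ (succ zero))) zero) (vnil (Eq Nat (succ (succ zero)) (succ ((fun (s : Nat) => elimNat (fun (ψ : Nat) => Nat) (succ zero) (fun (φ : Nat) => fun (ξ : Nat) => succ ξ) s) zero))))
  ~> refl (Vec (Eq Nat (succ (succ zero)) (succ (succ zero))) zero) (vnil (Eq Nat (succ (succ zero)) (succ (elimNat (fun (s : Nat) => Nat) (succ zero) (fun (ψ : Nat) => fun (φ : Nat) => succ φ) zero))))
  ~> refl (Vec (Eq Nat (succ (succ zero)) (succ (succ zero))) zero) (vnil (Eq Nat (succ (succ zero)) (succ (succ zero))))
the term's type:
  Eq (Vec (Eq Nat (succ (succ zero)) (succ (succ zero))) zero) (vnil (Eq Nat (succ (succ zero)) (succ (succ zero)))) (vnil (Eq Nat (succ (succ zero)) (succ (succ zero))))


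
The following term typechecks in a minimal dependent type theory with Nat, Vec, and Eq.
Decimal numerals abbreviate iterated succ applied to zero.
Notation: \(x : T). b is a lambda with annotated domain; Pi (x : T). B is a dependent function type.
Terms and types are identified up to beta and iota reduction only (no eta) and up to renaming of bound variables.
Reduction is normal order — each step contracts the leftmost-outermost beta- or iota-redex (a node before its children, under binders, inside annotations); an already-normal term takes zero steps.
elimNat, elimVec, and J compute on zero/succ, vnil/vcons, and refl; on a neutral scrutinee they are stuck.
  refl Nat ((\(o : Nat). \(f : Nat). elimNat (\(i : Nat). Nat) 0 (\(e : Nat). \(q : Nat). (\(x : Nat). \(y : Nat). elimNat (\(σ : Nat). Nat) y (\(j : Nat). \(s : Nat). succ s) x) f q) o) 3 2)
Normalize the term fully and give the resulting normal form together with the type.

resulting normal form:
  refl Nat 6
type:
  Eq Nat 6 6
observation: the first redex contracted is a beta-redex; the normal form is reached in 39 normal-order steps.


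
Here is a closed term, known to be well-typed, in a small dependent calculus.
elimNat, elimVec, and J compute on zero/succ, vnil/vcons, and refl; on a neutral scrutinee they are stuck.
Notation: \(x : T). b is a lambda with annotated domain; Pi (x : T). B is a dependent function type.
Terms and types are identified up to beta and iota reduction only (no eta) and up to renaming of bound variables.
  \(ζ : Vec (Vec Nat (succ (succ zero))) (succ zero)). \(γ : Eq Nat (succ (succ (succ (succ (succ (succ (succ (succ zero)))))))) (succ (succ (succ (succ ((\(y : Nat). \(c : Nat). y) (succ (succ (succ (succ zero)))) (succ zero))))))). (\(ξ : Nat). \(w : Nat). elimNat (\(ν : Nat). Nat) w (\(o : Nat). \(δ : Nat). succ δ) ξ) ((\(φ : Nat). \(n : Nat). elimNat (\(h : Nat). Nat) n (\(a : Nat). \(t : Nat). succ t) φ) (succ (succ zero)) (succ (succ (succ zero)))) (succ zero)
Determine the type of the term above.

type:
  Pi (ζ : Vec (Vec Nat (succ (succ zero))) (succ zero)). Pi (γ : Eq Nat (succ (succ (succ (succ (succ (succ (succ (succ zero)))))))) (succ (succ (succ (succ (succ (succ (succ (succ zero))))))))). Nat


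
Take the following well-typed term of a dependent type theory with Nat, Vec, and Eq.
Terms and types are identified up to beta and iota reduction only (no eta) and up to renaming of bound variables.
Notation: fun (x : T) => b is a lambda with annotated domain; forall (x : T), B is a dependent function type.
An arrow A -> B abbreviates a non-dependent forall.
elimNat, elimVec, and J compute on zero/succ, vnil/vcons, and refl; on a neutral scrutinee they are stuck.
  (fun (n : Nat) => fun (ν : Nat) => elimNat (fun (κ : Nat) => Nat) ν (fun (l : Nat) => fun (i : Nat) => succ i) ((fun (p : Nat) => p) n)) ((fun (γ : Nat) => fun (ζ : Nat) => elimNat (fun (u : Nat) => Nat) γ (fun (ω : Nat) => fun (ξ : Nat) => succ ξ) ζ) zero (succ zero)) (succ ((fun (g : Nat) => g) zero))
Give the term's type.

type:
  Nat


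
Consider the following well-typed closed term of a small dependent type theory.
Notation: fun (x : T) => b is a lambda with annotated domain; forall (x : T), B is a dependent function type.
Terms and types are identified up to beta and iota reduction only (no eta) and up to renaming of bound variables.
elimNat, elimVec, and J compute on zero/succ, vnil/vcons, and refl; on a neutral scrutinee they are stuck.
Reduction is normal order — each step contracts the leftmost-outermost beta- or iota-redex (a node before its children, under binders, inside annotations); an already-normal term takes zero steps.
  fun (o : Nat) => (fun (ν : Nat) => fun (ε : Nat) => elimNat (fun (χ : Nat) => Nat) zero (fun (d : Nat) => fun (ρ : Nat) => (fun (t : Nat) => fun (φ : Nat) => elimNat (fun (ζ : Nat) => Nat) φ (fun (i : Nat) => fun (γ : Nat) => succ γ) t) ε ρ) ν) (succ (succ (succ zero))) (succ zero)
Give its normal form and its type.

normal form:
  fun (o : Nat) => succ (succ (succ zero))
the term's type:
  forall (o : Nat), Nat
observation: normalization takes exactly 30 steps under the normal-order strategy.
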